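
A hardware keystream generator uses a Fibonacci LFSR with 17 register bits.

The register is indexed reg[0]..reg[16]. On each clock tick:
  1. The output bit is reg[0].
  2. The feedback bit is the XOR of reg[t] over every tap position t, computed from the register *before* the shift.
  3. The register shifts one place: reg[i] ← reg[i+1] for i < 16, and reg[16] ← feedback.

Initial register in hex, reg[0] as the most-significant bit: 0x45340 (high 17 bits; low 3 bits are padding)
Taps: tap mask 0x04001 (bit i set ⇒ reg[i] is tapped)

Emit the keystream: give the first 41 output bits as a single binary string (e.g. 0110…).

01000101001101000010011001010000000100010

tick  register→output (feedback)
  0  01000101001101000→0 (0)
  1  10001010011010000→1 (1)
  2  00010100110100001→0 (0)
  3  00101001101000010→0 (0)
  4  01010011010000100→0 (1)
  5  10100110100001001→1 (1)
  6  01001101000010011→0 (0)
  7  10011010000100110→1 (0)
  8  00110100001001100→0 (1)
  9  01101000010011001→0 (0)
 10  11010000100110010→1 (1)
 11  10100001001100101→1 (0)
 12  01000010011001010→0 (0)
 13  10000100110010100→1 (0)
 14  00001001100101000→0 (0)
 15  00010011001010000→0 (0)
 16  00100110010100000→0 (0)
 17  01001100101000000→0 (0)
 18  10011001010000000→1 (1)
 19  00110010100000001→0 (0)
 20  01100101000000010→0 (0)
 21  11001010000000100→1 (0)
 22  10010100000001000→1 (1)
 23  00101000000010001→0 (0)
 24  01010000000100010→0 (0)
 25  10100000001000100→1 (0)
 26  01000000010001000→0 (0)
 27  10000000100010000→1 (1)
 28  00000001000100001→0 (0)
 29  00000010001000010→0 (0)
 30  00000100010000100→0 (1)
 31  00001000100001001→0 (0)
 32  00010001000010010→0 (0)
 33  00100010000100100→0 (1)
 34  01000100001001001→0 (0)
 35  10001000010010010→1 (1)
 36  00010000100100101→0 (1)
 37  00100001001001011→0 (0)
 38  01000010010010110→0 (1)
 39  10000100100101101→1 (0)
 40  00001001001011010→0 (0)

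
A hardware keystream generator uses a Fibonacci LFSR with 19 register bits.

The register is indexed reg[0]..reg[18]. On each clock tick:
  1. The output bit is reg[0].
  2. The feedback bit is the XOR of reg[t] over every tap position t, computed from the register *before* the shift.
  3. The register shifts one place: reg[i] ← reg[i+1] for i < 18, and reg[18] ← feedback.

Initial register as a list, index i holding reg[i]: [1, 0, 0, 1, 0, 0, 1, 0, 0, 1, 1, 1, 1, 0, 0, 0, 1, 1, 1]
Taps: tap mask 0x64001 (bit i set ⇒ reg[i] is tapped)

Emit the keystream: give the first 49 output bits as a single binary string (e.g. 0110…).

tick  register→output (feedback)
  0  1001001001111000111→1 (1)
  1  0010010011110001111→0 (0)
  2  0100100111100011110→0 (0)
  3  1001001111000111100→1 (0)
  4  0010011110001111000→0 (1)
  5  0100111100011110001→0 (0)
  6  1001111000111100010→1 (0)
  7  0011110001111000100→0 (0)
  8  0111100011110001000→0 (0)
  9  1111000111100010000→1 (0)
 10  1110001111000100000→1 (1)
 11  1100011110001000001→1 (0)
 12  1000111100010000010→1 (0)
 13  0001111000100000100→0 (0)
 14  0011110001000001000→0 (0)
 15  0111100010000010000→0 (1)
 16  1111000100000100001→1 (0)
 17  1110001000001000010→1 (0)
 18  1100010000010000100→1 (1)
 19  1000100000100001001→1 (0)
 20  0001000001000010010→0 (0)
 21  0010000010000100100→0 (0)
 22  0100000100001001000→0 (0)
 23  1000001000010010000→1 (0)
 24  0000010000100100000→0 (0)
 25  0000100001001000000→0 (0)
 26  0001000010010000000→0 (0)
 27  0010000100100000000→0 (0)
 28  0100001001000000000→0 (0)
 29  1000010010000000000→1 (1)
 30  0000100100000000001→0 (1)
 31  0001001000000000011→0 (0)
 32  0010010000000000110→0 (1)
 33  0100100000000001101→0 (1)
 34  1001000000000011011→1 (0)
 35  0010000000000110110→0 (0)
 36  0100000000001101100→0 (0)
 37  1000000000011011000→1 (0)
 38  0000000000110110000→0 (1)
 39  0000000001101100001→0 (1)
 40  0000000011011000011→0 (0)
 41  0000000110110000110→0 (1)
 42  0000001101100001101→0 (1)
 43  0000011011000011011→0 (1)
 44  0000110110000110111→0 (1)
 45  0001101100001101111→0 (0)
 46  0011011000011011110→0 (0)
 47  0110110000110111100→0 (1)
 48  1101100001101111001→1 (1)

1001001001111000111100010000010000100100000000001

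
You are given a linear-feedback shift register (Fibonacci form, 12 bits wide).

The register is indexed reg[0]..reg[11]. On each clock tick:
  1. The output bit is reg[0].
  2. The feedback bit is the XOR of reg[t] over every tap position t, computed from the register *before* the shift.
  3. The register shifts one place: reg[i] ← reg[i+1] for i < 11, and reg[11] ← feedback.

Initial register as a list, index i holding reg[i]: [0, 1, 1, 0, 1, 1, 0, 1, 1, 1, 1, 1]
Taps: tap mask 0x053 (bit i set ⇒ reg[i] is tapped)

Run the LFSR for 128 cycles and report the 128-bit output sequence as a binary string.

01101101111100010101010100111110001100101101110011011001111010001110100011011000001011100001000101110111100100000101101000111100

tick  register→output (feedback)
  0  011011011111→0 (0)
  1  110110111110→1 (0)
  2  101101111100→1 (0)
  3  011011111000→0 (1)
  4  110111110001→1 (0)
  5  101111100010→1 (1)
  6  011111000101→0 (0)
  7  111110001010→1 (1)
  8  111100010101→1 (0)
  9  111000101010→1 (1)
 10  110001010101→1 (0)
 11  100010101010→1 (1)
 12  000101010101→0 (0)
 13  001010101010→0 (0)
 14  010101010100→0 (1)
 15  101010101001→1 (1)
 16  010101010011→0 (1)
 17  101010100111→1 (1)
 18  010101001111→0 (1)
 19  101010011111→1 (0)
 20  010100111110→0 (0)
 21  101001111100→1 (0)
 22  010011111000→0 (1)
 23  100111110001→1 (1)
 24  001111100011→0 (0)
 25  011111000110→0 (0)
 26  111110001100→1 (1)
 27  111100011001→1 (0)
 28  111000110010→1 (1)
 29  110001100101→1 (1)
 30  100011001011→1 (0)
 31  000110010110→0 (1)
 32  001100101101→0 (1)
 33  011001011011→0 (1)
 34  110010110111→1 (0)
 35  100101101110→1 (0)
 36  001011011100→0 (1)
 37  010110111001→0 (1)
 38  101101110011→1 (0)
 39  011011100110→0 (1)
 40  110111001101→1 (1)
 41  101110011011→1 (0)
 42  011100110110→0 (0)
 43  111001101100→1 (1)
 44  110011011001→1 (1)
 45  100110110011→1 (1)
 46  001101100111→0 (1)
 47  011011001111→0 (0)
 48  110110011110→1 (1)
 49  101100111101→1 (0)
 50  011001111010→0 (0)
 51  110011110100→1 (0)
 52  100111101000→1 (1)
 53  001111010001→0 (1)
 54  011110100011→0 (1)
 55  111101000111→1 (0)
 56  111010001110→1 (1)
 57  110100011101→1 (0)
 58  101000111010→1 (0)
 59  010001110100→0 (0)
 60  100011101000→1 (1)
 61  000111010001→0 (1)
 62  001110100011→0 (0)
 63  011101000110→0 (1)
 64  111010001101→1 (1)
 65  110100011011→1 (0)
 66  101000110110→1 (0)
 67  010001101100→0 (0)
 68  100011011000→1 (0)
 69  000110110000→0 (0)
 70  001101100000→0 (1)
 71  011011000001→0 (0)
 72  110110000010→1 (1)
 73  101100000101→1 (1)
 74  011000001011→0 (1)
 75  110000010111→1 (0)
 76  100000101110→1 (0)
 77  000001011100→0 (0)
 78  000010111000→0 (0)
 79  000101110000→0 (1)
 80  001011100001→0 (0)
 81  010111000010→0 (0)
 82  101110000100→1 (0)
 83  011100001000→0 (1)
 84  111000010001→1 (0)
 85  110000100010→1 (1)
 86  100001000101→1 (1)
 87  000010001011→0 (1)
 88  000100010111→0 (0)
 89  001000101110→0 (1)
 90  010001011101→0 (1)
 91  100010111011→1 (1)
 92  000101110111→0 (1)
 93  001011101111→0 (0)
 94  010111011110→0 (0)
 95  101110111100→1 (1)
 96  011101111001→0 (0)
 97  111011110010→1 (0)
 98  110111100100→1 (0)
 99  101111001000→1 (0)
100  011110010000→0 (0)
101  111100100000→1 (1)
102  111001000001→1 (0)
103  110010000010→1 (1)
104  100100000101→1 (1)
105  001000001011→0 (0)
106  010000010110→0 (1)
107  100000101101→1 (0)
108  000001011010→0 (0)
109  000010110100→0 (0)
110  000101101000→0 (1)
111  001011010001→0 (1)
112  010110100011→0 (1)
113  101101000111→1 (1)
114  011010001111→0 (0)
115  110100011110→1 (0)
116  101000111100→1 (0)
117  010001111000→0 (0)
118  100011110000→1 (1)
119  000111100001→0 (0)
120  001111000010→0 (1)
121  011110000101→0 (0)
122  111100001010→1 (0)
123  111000010100→1 (0)
124  110000101000→1 (1)
125  100001010001→1 (1)
126  000010100011→0 (0)
127  000101000110→0 (0)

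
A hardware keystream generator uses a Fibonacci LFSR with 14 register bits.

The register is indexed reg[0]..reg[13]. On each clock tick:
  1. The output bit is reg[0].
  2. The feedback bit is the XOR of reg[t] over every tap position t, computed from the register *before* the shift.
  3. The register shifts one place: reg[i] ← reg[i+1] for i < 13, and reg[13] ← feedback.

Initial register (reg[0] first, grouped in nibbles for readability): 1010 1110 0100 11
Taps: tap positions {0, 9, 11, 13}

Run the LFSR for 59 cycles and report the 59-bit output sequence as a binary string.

k : reg_k → out_k, fb_k
0: 10101110010011 → 1, fb=1
1: 01011100100111 → 0, fb=0
2: 10111001001110 → 1, fb=0
3: 01110010011100 → 0, fb=0
4: 11100100111000 → 1, fb=0
5: 11001001110000 → 1, fb=0
6: 10010011100000 → 1, fb=1
7: 00100111000001 → 0, fb=1
8: 01001110000011 → 0, fb=1
9: 10011100000111 → 1, fb=1
10: 00111000001111 → 0, fb=0
11: 01110000011110 → 0, fb=0
12: 11100000111100 → 1, fb=1
13: 11000001111001 → 1, fb=1
14: 10000011110011 → 1, fb=1
15: 00000111100111 → 0, fb=0
16: 00001111001110 → 0, fb=1
17: 00011110011101 → 0, fb=1
18: 00111100111011 → 0, fb=0
19: 01111001110110 → 0, fb=0
20: 11110011101100 → 1, fb=0
21: 11100111011000 → 1, fb=0
22: 11001110110000 → 1, fb=0
23: 10011101100000 → 1, fb=1
24: 00111011000001 → 0, fb=1
25: 01110110000011 → 0, fb=1
26: 11101100000111 → 1, fb=1
27: 11011000001111 → 1, fb=1
28: 10110000011111 → 1, fb=0
29: 01100000111110 → 0, fb=0
30: 11000001111100 → 1, fb=1
31: 10000011111001 → 1, fb=1
32: 00000111110011 → 0, fb=0
33: 00001111100110 → 0, fb=1
34: 00011111001101 → 0, fb=0
35: 00111110011010 → 0, fb=1
36: 01111100110101 → 0, fb=1
37: 11111001101011 → 1, fb=0
38: 11110011010110 → 1, fb=1
39: 11100110101101 → 1, fb=1
40: 11001101011011 → 1, fb=1
41: 10011010110111 → 1, fb=0
42: 00110101101110 → 0, fb=1
43: 01101011011101 → 0, fb=1
44: 11010110111011 → 1, fb=1
45: 10101101110111 → 1, fb=0
46: 01011011101110 → 0, fb=1
47: 10110111011101 → 1, fb=0
48: 01101110111010 → 0, fb=1
49: 11011101110101 → 1, fb=0
50: 10111011101010 → 1, fb=1
51: 01110111010101 → 0, fb=1
52: 11101110101011 → 1, fb=0
53: 11011101010110 → 1, fb=1
54: 10111010101101 → 1, fb=1
55: 01110101011011 → 0, fb=0
56: 11101010110110 → 1, fb=1
57: 11010101101101 → 1, fb=1
58: 10101011011011 → 1, fb=1

10101110010011100000111100111011000001111100110101101110111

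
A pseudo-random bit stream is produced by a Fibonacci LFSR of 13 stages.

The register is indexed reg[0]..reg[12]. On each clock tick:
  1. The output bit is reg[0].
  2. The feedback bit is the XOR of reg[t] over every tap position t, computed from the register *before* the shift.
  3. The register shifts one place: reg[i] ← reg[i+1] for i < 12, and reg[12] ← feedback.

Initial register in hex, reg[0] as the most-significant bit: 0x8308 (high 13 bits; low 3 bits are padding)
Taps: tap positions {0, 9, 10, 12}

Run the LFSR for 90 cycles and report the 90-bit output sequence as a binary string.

step | reg (before) | out | fb
   0 | 1000001100001 | 1 | 0
   1 | 0000011000010 | 0 | 0
   2 | 0000110000100 | 0 | 1
   3 | 0001100001001 | 0 | 0
   4 | 0011000010010 | 0 | 0
   5 | 0110000100100 | 0 | 1
   6 | 1100001001001 | 1 | 1
   7 | 1000010010011 | 1 | 0
   8 | 0000100100110 | 0 | 1
   9 | 0001001001101 | 0 | 1
  10 | 0010010011011 | 0 | 0
  11 | 0100100110110 | 0 | 1
  12 | 1001001101101 | 1 | 0
  13 | 0010011011010 | 0 | 1
  14 | 0100110110101 | 0 | 0
  15 | 1001101101010 | 1 | 0
  16 | 0011011010100 | 0 | 1
  17 | 0110110101001 | 0 | 0
  18 | 1101101010010 | 1 | 1
  19 | 1011010100101 | 1 | 1
  20 | 0110101001011 | 0 | 0
  21 | 1101010010110 | 1 | 0
  22 | 1010100101100 | 1 | 1
  23 | 0101001011001 | 0 | 0
  24 | 1010010110010 | 1 | 1
  25 | 0100101100101 | 0 | 0
  26 | 1001011001010 | 1 | 0
  27 | 0010110010100 | 0 | 1
  28 | 0101100101001 | 0 | 0
  29 | 1011001010010 | 1 | 1
  30 | 0110010100101 | 0 | 0
  31 | 1100101001010 | 1 | 0
  32 | 1001010010100 | 1 | 0
  33 | 0010100101000 | 0 | 1
  34 | 0101001010001 | 0 | 1
  35 | 1010010100011 | 1 | 0
  36 | 0100101000110 | 0 | 1
  37 | 1001010001101 | 1 | 0
  38 | 0010100011010 | 0 | 1
  39 | 0101000110101 | 0 | 0
  40 | 1010001101010 | 1 | 0
  41 | 0100011010100 | 0 | 1
  42 | 1000110101001 | 1 | 1
  43 | 0001101010011 | 0 | 1
  44 | 0011010100111 | 0 | 0
  45 | 0110101001110 | 0 | 0
  46 | 1101010011100 | 1 | 1
  47 | 1010100111001 | 1 | 1
  48 | 0101001110011 | 0 | 1
  49 | 1010011100111 | 1 | 1
  50 | 0100111001111 | 0 | 1
  51 | 1001110011111 | 1 | 0
  52 | 0011100111110 | 0 | 0
  53 | 0111001111100 | 0 | 0
  54 | 1110011111000 | 1 | 0
  55 | 1100111110000 | 1 | 1
  56 | 1001111100001 | 1 | 0
  57 | 0011111000010 | 0 | 0
  58 | 0111110000100 | 0 | 1
  59 | 1111100001001 | 1 | 1
  60 | 1111000010011 | 1 | 0
  61 | 1110000100110 | 1 | 0
  62 | 1100001001100 | 1 | 1
  63 | 1000010011001 | 1 | 1
  64 | 0000100110011 | 0 | 1
  65 | 0001001100111 | 0 | 0
  66 | 0010011001110 | 0 | 0
  67 | 0100110011100 | 0 | 0
  68 | 1001100111000 | 1 | 0
  69 | 0011001110000 | 0 | 0
  70 | 0110011100000 | 0 | 0
  71 | 1100111000000 | 1 | 1
  72 | 1001110000001 | 1 | 0
  73 | 0011100000010 | 0 | 0
  74 | 0111000000100 | 0 | 1
  75 | 1110000001001 | 1 | 1
  76 | 1100000010011 | 1 | 0
  77 | 1000000100110 | 1 | 0
  78 | 0000001001100 | 0 | 0
  79 | 0000010011000 | 0 | 1
  80 | 0000100110001 | 0 | 1
  81 | 0001001100011 | 0 | 1
  82 | 0010011000111 | 0 | 0
  83 | 0100110001110 | 0 | 0
  84 | 1001100011100 | 1 | 1
  85 | 0011000111001 | 0 | 0
  86 | 0110001110010 | 0 | 0
  87 | 1100011100100 | 1 | 0
  88 | 1000111001000 | 1 | 0
  89 | 0001110010000 | 0 | 0

100000110000100100110110101001011001010010100011010100111001111100001001100111000000100110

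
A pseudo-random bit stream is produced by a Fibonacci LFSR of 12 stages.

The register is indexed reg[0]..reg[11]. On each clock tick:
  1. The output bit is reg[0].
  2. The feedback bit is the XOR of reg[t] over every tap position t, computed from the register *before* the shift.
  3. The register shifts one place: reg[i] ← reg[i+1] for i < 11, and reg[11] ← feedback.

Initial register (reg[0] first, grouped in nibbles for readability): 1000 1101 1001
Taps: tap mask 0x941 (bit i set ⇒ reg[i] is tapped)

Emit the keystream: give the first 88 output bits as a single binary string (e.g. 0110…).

k : reg_k → out_k, fb_k
0: 100011011001 → 1, fb=1
1: 000110110011 → 0, fb=0
2: 001101100110 → 0, fb=1
3: 011011001101 → 0, fb=0
4: 110110011010 → 1, fb=0
5: 101100110100 → 1, fb=0
6: 011001101000 → 0, fb=0
7: 110011010000 → 1, fb=1
8: 100110100001 → 1, fb=1
9: 001101000011 → 0, fb=1
10: 011010000111 → 0, fb=1
11: 110100001111 → 1, fb=1
12: 101000011111 → 1, fb=1
13: 010000111111 → 0, fb=1
14: 100001111111 → 1, fb=0
15: 000011111110 → 0, fb=0
16: 000111111100 → 0, fb=0
17: 001111111000 → 0, fb=0
18: 011111110000 → 0, fb=1
19: 111111100001 → 1, fb=1
20: 111111000011 → 1, fb=0
21: 111110000110 → 1, fb=1
22: 111100001101 → 1, fb=1
23: 111000011011 → 1, fb=1
24: 110000110111 → 1, fb=1
25: 100001101111 → 1, fb=0
26: 000011011110 → 0, fb=1
27: 000110111101 → 0, fb=1
28: 001101111011 → 0, fb=1
29: 011011110111 → 0, fb=0
30: 110111101110 → 1, fb=1
31: 101111011101 → 1, fb=1
32: 011110111011 → 0, fb=1
33: 111101110111 → 1, fb=1
34: 111011101111 → 1, fb=0
35: 110111011110 → 1, fb=0
36: 101110111100 → 1, fb=1
37: 011101111001 → 0, fb=1
38: 111011110011 → 1, fb=1
39: 110111100111 → 1, fb=1
40: 101111001111 → 1, fb=1
41: 011110011111 → 0, fb=0
42: 111100111110 → 1, fb=1
43: 111001111101 → 1, fb=0
44: 110011111010 → 1, fb=1
45: 100111110101 → 1, fb=1
46: 001111101011 → 0, fb=1
47: 011111010111 → 0, fb=1
48: 111110101111 → 1, fb=0
49: 111101011110 → 1, fb=0
50: 111010111100 → 1, fb=1
51: 110101111001 → 1, fb=0
52: 101011110010 → 1, fb=0
53: 010111100100 → 0, fb=1
54: 101111001001 → 1, fb=1
55: 011110010011 → 0, fb=1
56: 111100100111 → 1, fb=1
57: 111001001111 → 1, fb=1
58: 110010011111 → 1, fb=1
59: 100100111111 → 1, fb=0
60: 001001111110 → 0, fb=0
61: 010011111100 → 0, fb=0
62: 100111111000 → 1, fb=1
63: 001111110001 → 0, fb=0
64: 011111100010 → 0, fb=1
65: 111111000101 → 1, fb=0
66: 111110001010 → 1, fb=0
67: 111100010100 → 1, fb=1
68: 111000101001 → 1, fb=0
69: 110001010010 → 1, fb=1
70: 100010100101 → 1, fb=1
71: 000101001011 → 0, fb=0
72: 001010010110 → 0, fb=0
73: 010100101100 → 0, fb=0
74: 101001011000 → 1, fb=0
75: 010010110000 → 0, fb=1
76: 100101100001 → 1, fb=1
77: 001011000011 → 0, fb=1
78: 010110000111 → 0, fb=1
79: 101100001111 → 1, fb=1
80: 011000011111 → 0, fb=0
81: 110000111110 → 1, fb=1
82: 100001111101 → 1, fb=0
83: 000011111010 → 0, fb=0
84: 000111110100 → 0, fb=1
85: 001111101001 → 0, fb=1
86: 011111010011 → 0, fb=1
87: 111110100111 → 1, fb=1

1000110110011010000111111100001101111011101111001111101011110010011111100010100101100001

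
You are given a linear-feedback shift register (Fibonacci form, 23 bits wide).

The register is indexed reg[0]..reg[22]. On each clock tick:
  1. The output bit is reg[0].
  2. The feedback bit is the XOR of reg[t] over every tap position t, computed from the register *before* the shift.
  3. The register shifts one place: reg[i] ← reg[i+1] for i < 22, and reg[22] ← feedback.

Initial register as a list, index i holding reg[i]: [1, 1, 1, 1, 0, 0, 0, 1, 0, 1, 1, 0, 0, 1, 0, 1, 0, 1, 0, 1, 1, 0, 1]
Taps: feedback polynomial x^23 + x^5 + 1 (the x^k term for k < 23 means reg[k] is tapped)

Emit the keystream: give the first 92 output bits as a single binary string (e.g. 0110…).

k : reg_k → out_k, fb_k
0: 11110001011001010101101 → 1, fb=1
1: 11100010110010101011011 → 1, fb=1
2: 11000101100101010110111 → 1, fb=0
3: 10001011001010101101110 → 1, fb=1
4: 00010110010101011011101 → 0, fb=1
5: 00101100101010110111011 → 0, fb=1
6: 01011001010101101110111 → 0, fb=0
7: 10110010101011011101110 → 1, fb=1
8: 01100101010110111011101 → 0, fb=1
9: 11001010101101110111011 → 1, fb=1
10: 10010101011011101110111 → 1, fb=0
11: 00101010110111011101110 → 0, fb=0
12: 01010101101110111011100 → 0, fb=1
13: 10101011011101110111001 → 1, fb=1
14: 01010110111011101110011 → 0, fb=1
15: 10101101110111011100111 → 1, fb=0
16: 01011011101110111001110 → 0, fb=0
17: 10110111011101110011100 → 1, fb=0
18: 01101110111011100111000 → 0, fb=1
19: 11011101110111001110001 → 1, fb=0
20: 10111011101110011100010 → 1, fb=1
21: 01110111011100111000101 → 0, fb=1
22: 11101110111001110001011 → 1, fb=0
23: 11011101110011100010110 → 1, fb=0
24: 10111011100111000101100 → 1, fb=1
25: 01110111001110001011001 → 0, fb=1
26: 11101110011100010110011 → 1, fb=0
27: 11011100111000101100110 → 1, fb=0
28: 10111001110001011001100 → 1, fb=1
29: 01110011100010110011001 → 0, fb=0
30: 11100111000101100110010 → 1, fb=0
31: 11001110001011001100100 → 1, fb=0
32: 10011100010110011001000 → 1, fb=0
33: 00111000101100110010000 → 0, fb=0
34: 01110001011001100100000 → 0, fb=0
35: 11100010110011001000000 → 1, fb=1
36: 11000101100110010000001 → 1, fb=0
37: 10001011001100100000010 → 1, fb=1
38: 00010110011001000000101 → 0, fb=1
39: 00101100110010000001011 → 0, fb=1
40: 01011001100100000010111 → 0, fb=0
41: 10110011001000000101110 → 1, fb=1
42: 01100110010000001011101 → 0, fb=1
43: 11001100100000010111011 → 1, fb=0
44: 10011001000000101110110 → 1, fb=1
45: 00110010000001011101101 → 0, fb=0
46: 01100100000010111011010 → 0, fb=1
47: 11001000000101110110101 → 1, fb=1
48: 10010000001011101101011 → 1, fb=1
49: 00100000010111011010111 → 0, fb=0
50: 01000000101110110101110 → 0, fb=0
51: 10000001011101101011100 → 1, fb=1
52: 00000010111011010111001 → 0, fb=0
53: 00000101110110101110010 → 0, fb=1
54: 00001011101101011100101 → 0, fb=0
55: 00010111011010111001010 → 0, fb=1
56: 00101110110101110010101 → 0, fb=1
57: 01011101101011100101011 → 0, fb=1
58: 10111011010111001010111 → 1, fb=1
59: 01110110101110010101111 → 0, fb=1
60: 11101101011100101011111 → 1, fb=0
61: 11011010111001010111110 → 1, fb=1
62: 10110101110010101111101 → 1, fb=0
63: 01101011100101011111010 → 0, fb=0
64: 11010111001010111110100 → 1, fb=0
65: 10101110010101111101000 → 1, fb=0
66: 01011100101011111010000 → 0, fb=1
67: 10111001010111110100001 → 1, fb=1
68: 01110010101111101000011 → 0, fb=0
69: 11100101011111010000110 → 1, fb=0
70: 11001010111110100001100 → 1, fb=1
71: 10010101111101000011001 → 1, fb=0
72: 00101011111010000110010 → 0, fb=0
73: 01010111110100001100100 → 0, fb=1
74: 10101111101000011001001 → 1, fb=0
75: 01011111010000110010010 → 0, fb=1
76: 10111110100001100100101 → 1, fb=0
77: 01111101000011001001010 → 0, fb=1
78: 11111010000110010010101 → 1, fb=1
79: 11110100001100100101011 → 1, fb=0
80: 11101000011001001010110 → 1, fb=1
81: 11010000110010010101101 → 1, fb=1
82: 10100001100100101011011 → 1, fb=1
83: 01000011001001010110111 → 0, fb=0
84: 10000110010010101101110 → 1, fb=0
85: 00001100100101011011100 → 0, fb=1
86: 00011001001010110111001 → 0, fb=0
87: 00110010010101101110010 → 0, fb=0
88: 01100100101011011100100 → 0, fb=1
89: 11001001010110111001001 → 1, fb=1
90: 10010010101101110010011 → 1, fb=1
91: 00100101011011100100111 → 0, fb=1

11110001011001010101101110111011100111000101100110010000001011101101011100101011111010000110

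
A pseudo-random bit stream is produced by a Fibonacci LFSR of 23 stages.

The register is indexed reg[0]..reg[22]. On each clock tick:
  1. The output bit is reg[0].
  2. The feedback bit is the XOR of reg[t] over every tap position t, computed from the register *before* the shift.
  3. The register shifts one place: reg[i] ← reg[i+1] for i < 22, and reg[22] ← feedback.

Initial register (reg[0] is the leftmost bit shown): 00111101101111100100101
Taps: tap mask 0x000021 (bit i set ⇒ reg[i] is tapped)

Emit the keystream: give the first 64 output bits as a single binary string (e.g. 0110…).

0011110110111110010010110001010011101110010100110001001001001000

k : reg_k → out_k, fb_k
0: 00111101101111100100101 → 0, fb=1
1: 01111011011111001001011 → 0, fb=0
2: 11110110111110010010110 → 1, fb=0
3: 11101101111100100101100 → 1, fb=0
4: 11011011111001001011000 → 1, fb=1
5: 10110111110010010110001 → 1, fb=0
6: 01101111100100101100010 → 0, fb=1
7: 11011111001001011000101 → 1, fb=0
8: 10111110010010110001010 → 1, fb=0
9: 01111100100101100010100 → 0, fb=1
10: 11111001001011000101001 → 1, fb=1
11: 11110010010110001010011 → 1, fb=1
12: 11100100101100010100111 → 1, fb=0
13: 11001001011000101001110 → 1, fb=1
14: 10010010110001010011101 → 1, fb=1
15: 00100101100010100111011 → 0, fb=1
16: 01001011000101001110111 → 0, fb=0
17: 10010110001010011101110 → 1, fb=0
18: 00101100010100111011100 → 0, fb=1
19: 01011000101001110111001 → 0, fb=0
20: 10110001010011101110010 → 1, fb=1
21: 01100010100111011100101 → 0, fb=0
22: 11000101001110111001010 → 1, fb=0
23: 10001010011101110010100 → 1, fb=1
24: 00010100111011100101001 → 0, fb=1
25: 00101001110111001010011 → 0, fb=0
26: 01010011101110010100110 → 0, fb=0
27: 10100111011100101001100 → 1, fb=0
28: 01001110111001010011000 → 0, fb=1
29: 10011101110010100110001 → 1, fb=0
30: 00111011100101001100010 → 0, fb=0
31: 01110111001010011000100 → 0, fb=1
32: 11101110010100110001001 → 1, fb=0
33: 11011100101001100010010 → 1, fb=0
34: 10111001010011000100100 → 1, fb=1
35: 01110010100110001001001 → 0, fb=0
36: 11100101001100010010010 → 1, fb=0
37: 11001010011000100100100 → 1, fb=1
38: 10010100110001001001001 → 1, fb=0
39: 00101001100010010010010 → 0, fb=0
40: 01010011000100100100100 → 0, fb=0
41: 10100110001001001001000 → 1, fb=0
42: 01001100010010010010000 → 0, fb=1
43: 10011000100100100100001 → 1, fb=1
44: 00110001001001001000011 → 0, fb=0
45: 01100010010010010000110 → 0, fb=0
46: 11000100100100100001100 → 1, fb=0
47: 10001001001001000011000 → 1, fb=1
48: 00010010010010000110001 → 0, fb=0
49: 00100100100100001100010 → 0, fb=1
50: 01001001001000011000101 → 0, fb=0
51: 10010010010000110001010 → 1, fb=1
52: 00100100100001100010101 → 0, fb=1
53: 01001001000011000101011 → 0, fb=0
54: 10010010000110001010110 → 1, fb=1
55: 00100100001100010101101 → 0, fb=1
56: 01001000011000101011011 → 0, fb=0
57: 10010000110001010110110 → 1, fb=1
58: 00100001100010101101101 → 0, fb=0
59: 01000011000101011011010 → 0, fb=0
60: 10000110001010110110100 → 1, fb=0
61: 00001100010101101101000 → 0, fb=1
62: 00011000101011011010001 → 0, fb=0
63: 00110001010110110100010 → 0, fb=0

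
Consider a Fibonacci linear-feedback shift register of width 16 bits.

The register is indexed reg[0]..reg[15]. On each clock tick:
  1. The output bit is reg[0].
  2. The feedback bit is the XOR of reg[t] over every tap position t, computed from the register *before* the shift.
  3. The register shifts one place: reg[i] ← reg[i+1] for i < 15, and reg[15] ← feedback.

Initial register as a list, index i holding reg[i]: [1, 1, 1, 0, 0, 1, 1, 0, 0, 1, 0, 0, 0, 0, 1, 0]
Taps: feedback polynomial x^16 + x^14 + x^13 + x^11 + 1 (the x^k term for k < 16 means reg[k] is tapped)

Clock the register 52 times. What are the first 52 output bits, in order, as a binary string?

k : reg_k → out_k, fb_k
0: 1110011001000010 → 1, fb=0
1: 1100110010000100 → 1, fb=0
2: 1001100100001000 → 1, fb=1
3: 0011001000010001 → 0, fb=1
4: 0110010000100011 → 0, fb=1
5: 1100100001000111 → 1, fb=1
6: 1001000010001111 → 1, fb=1
7: 0010000100011111 → 0, fb=1
8: 0100001000111111 → 0, fb=1
9: 1000010001111111 → 1, fb=0
10: 0000100011111110 → 0, fb=1
11: 0001000111111101 → 0, fb=0
12: 0010001111111010 → 0, fb=0
13: 0100011111110100 → 0, fb=0
14: 1000111111101000 → 1, fb=1
15: 0001111111010001 → 0, fb=1
16: 0011111110100011 → 0, fb=1
17: 0111111101000111 → 0, fb=0
18: 1111111010001110 → 1, fb=1
19: 1111110100011101 → 1, fb=1
20: 1111101000111011 → 1, fb=1
21: 1111010001110111 → 1, fb=0
22: 1110100011101110 → 1, fb=1
23: 1101000111011101 → 1, fb=1
24: 1010001110111011 → 1, fb=1
25: 0100011101110111 → 0, fb=1
26: 1000111011101111 → 1, fb=1
27: 0001110111011111 → 0, fb=1
28: 0011101110111111 → 0, fb=1
29: 0111011101111111 → 0, fb=1
30: 1110111011111111 → 1, fb=0
31: 1101110111111110 → 1, fb=0
32: 1011101111111100 → 1, fb=1
33: 0111011111111001 → 0, fb=1
34: 1110111111110011 → 1, fb=1
35: 1101111111100111 → 1, fb=1
36: 1011111111001111 → 1, fb=1
37: 0111111110011111 → 0, fb=1
38: 1111111100111111 → 1, fb=0
39: 1111111001111110 → 1, fb=0
40: 1111110011111100 → 1, fb=1
41: 1111100111111001 → 1, fb=0
42: 1111001111110010 → 1, fb=1
43: 1110011111100101 → 1, fb=0
44: 1100111111001010 → 1, fb=0
45: 1001111110010100 → 1, fb=1
46: 0011111100101001 → 0, fb=0
47: 0111111001010010 → 0, fb=0
48: 1111110010100100 → 1, fb=0
49: 1111100101001000 → 1, fb=1
50: 1111001010010001 → 1, fb=0
51: 1110010100100010 → 1, fb=0

1110011001000010001111111010001110111011111111001111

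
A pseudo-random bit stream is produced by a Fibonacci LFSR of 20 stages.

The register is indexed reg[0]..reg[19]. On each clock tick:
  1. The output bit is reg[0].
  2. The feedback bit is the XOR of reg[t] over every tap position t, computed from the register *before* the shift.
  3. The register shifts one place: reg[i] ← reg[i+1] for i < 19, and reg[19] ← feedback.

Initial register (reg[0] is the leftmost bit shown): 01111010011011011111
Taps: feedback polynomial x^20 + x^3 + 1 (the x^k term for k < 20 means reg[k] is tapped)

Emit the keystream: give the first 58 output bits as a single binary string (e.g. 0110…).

k : reg_k → out_k, fb_k
0: 01111010011011011111 → 0, fb=1
1: 11110100110110111111 → 1, fb=0
2: 11101001101101111110 → 1, fb=1
3: 11010011011011111101 → 1, fb=0
4: 10100110110111111010 → 1, fb=1
5: 01001101101111110101 → 0, fb=0
6: 10011011011111101010 → 1, fb=0
7: 00110110111111010100 → 0, fb=1
8: 01101101111110101001 → 0, fb=0
9: 11011011111101010010 → 1, fb=0
10: 10110111111010100100 → 1, fb=0
11: 01101111110101001000 → 0, fb=0
12: 11011111101010010000 → 1, fb=0
13: 10111111010100100000 → 1, fb=0
14: 01111110101001000000 → 0, fb=1
15: 11111101010010000001 → 1, fb=0
16: 11111010100100000010 → 1, fb=0
17: 11110101001000000100 → 1, fb=0
18: 11101010010000001000 → 1, fb=1
19: 11010100100000010001 → 1, fb=0
20: 10101001000000100010 → 1, fb=1
21: 01010010000001000101 → 0, fb=1
22: 10100100000010001011 → 1, fb=1
23: 01001000000100010111 → 0, fb=0
24: 10010000001000101110 → 1, fb=0
25: 00100000010001011100 → 0, fb=0
26: 01000000100010111000 → 0, fb=0
27: 10000001000101110000 → 1, fb=1
28: 00000010001011100001 → 0, fb=0
29: 00000100010111000010 → 0, fb=0
30: 00001000101110000100 → 0, fb=0
31: 00010001011100001000 → 0, fb=1
32: 00100010111000010001 → 0, fb=0
33: 01000101110000100010 → 0, fb=0
34: 10001011100001000100 → 1, fb=1
35: 00010111000010001001 → 0, fb=1
36: 00101110000100010011 → 0, fb=0
37: 01011100001000100110 → 0, fb=1
38: 10111000010001001101 → 1, fb=0
39: 01110000100010011010 → 0, fb=1
40: 11100001000100110101 → 1, fb=1
41: 11000010001001101011 → 1, fb=1
42: 10000100010011010111 → 1, fb=1
43: 00001000100110101111 → 0, fb=0
44: 00010001001101011110 → 0, fb=1
45: 00100010011010111101 → 0, fb=0
46: 01000100110101111010 → 0, fb=0
47: 10001001101011110100 → 1, fb=1
48: 00010011010111101001 → 0, fb=1
49: 00100110101111010011 → 0, fb=0
50: 01001101011110100110 → 0, fb=0
51: 10011010111101001100 → 1, fb=0
52: 00110101111010011000 → 0, fb=1
53: 01101011110100110001 → 0, fb=0
54: 11010111101001100010 → 1, fb=0
55: 10101111010011000100 → 1, fb=1
56: 01011110100110001001 → 0, fb=1
57: 10111101001100010011 → 1, fb=0

0111101001101101111110101001000000100010111000010001001101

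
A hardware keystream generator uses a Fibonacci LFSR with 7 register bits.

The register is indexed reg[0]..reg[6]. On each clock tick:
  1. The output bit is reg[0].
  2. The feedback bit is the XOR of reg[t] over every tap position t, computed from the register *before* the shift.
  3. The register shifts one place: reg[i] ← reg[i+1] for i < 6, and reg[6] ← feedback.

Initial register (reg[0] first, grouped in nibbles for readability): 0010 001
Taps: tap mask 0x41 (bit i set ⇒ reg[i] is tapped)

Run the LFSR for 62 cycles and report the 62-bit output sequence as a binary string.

tick  register→output (feedback)
  0  0010001→0 (1)
  1  0100011→0 (1)
  2  1000111→1 (0)
  3  0001110→0 (0)
  4  0011100→0 (0)
  5  0111000→0 (0)
  6  1110000→1 (1)
  7  1100001→1 (0)
  8  1000010→1 (1)
  9  0000101→0 (1)
 10  0001011→0 (1)
 11  0010111→0 (1)
 12  0101111→0 (1)
 13  1011111→1 (0)
 14  0111110→0 (0)
 15  1111100→1 (1)
 16  1111001→1 (0)
 17  1110010→1 (1)
 18  1100101→1 (0)
 19  1001010→1 (1)
 20  0010101→0 (1)
 21  0101011→0 (1)
 22  1010111→1 (0)
 23  0101110→0 (0)
 24  1011100→1 (1)
 25  0111001→0 (1)
 26  1110011→1 (0)
 27  1100110→1 (1)
 28  1001101→1 (0)
 29  0011010→0 (0)
 30  0110100→0 (0)
 31  1101000→1 (1)
 32  1010001→1 (0)
 33  0100010→0 (0)
 34  1000100→1 (1)
 35  0001001→0 (1)
 36  0010011→0 (1)
 37  0100111→0 (1)
 38  1001111→1 (0)
 39  0011110→0 (0)
 40  0111100→0 (0)
 41  1111000→1 (1)
 42  1110001→1 (0)
 43  1100010→1 (1)
 44  1000101→1 (0)
 45  0001010→0 (0)
 46  0010100→0 (0)
 47  0101000→0 (0)
 48  1010000→1 (1)
 49  0100001→0 (1)
 50  1000011→1 (0)
 51  0000110→0 (0)
 52  0001100→0 (0)
 53  0011000→0 (0)
 54  0110000→0 (0)
 55  1100000→1 (1)
 56  1000001→1 (0)
 57  0000010→0 (0)
 58  0000100→0 (0)
 59  0001000→0 (0)
 60  0010000→0 (0)
 61  0100000→0 (0)

00100011100001011111001010111001101000100111100010100001100000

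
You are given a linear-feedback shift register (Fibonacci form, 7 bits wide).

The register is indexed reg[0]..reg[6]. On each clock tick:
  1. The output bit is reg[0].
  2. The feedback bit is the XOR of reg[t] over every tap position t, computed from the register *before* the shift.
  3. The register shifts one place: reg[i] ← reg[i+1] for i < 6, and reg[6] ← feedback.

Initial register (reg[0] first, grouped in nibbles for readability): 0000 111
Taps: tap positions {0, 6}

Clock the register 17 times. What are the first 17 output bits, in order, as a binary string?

00001111111010101

k : reg_k → out_k, fb_k
0: 0000111 → 0, fb=1
1: 0001111 → 0, fb=1
2: 0011111 → 0, fb=1
3: 0111111 → 0, fb=1
4: 1111111 → 1, fb=0
5: 1111110 → 1, fb=1
6: 1111101 → 1, fb=0
7: 1111010 → 1, fb=1
8: 1110101 → 1, fb=0
9: 1101010 → 1, fb=1
10: 1010101 → 1, fb=0
11: 0101010 → 0, fb=0
12: 1010100 → 1, fb=1
13: 0101001 → 0, fb=1
14: 1010011 → 1, fb=0
15: 0100110 → 0, fb=0
16: 1001100 → 1, fb=1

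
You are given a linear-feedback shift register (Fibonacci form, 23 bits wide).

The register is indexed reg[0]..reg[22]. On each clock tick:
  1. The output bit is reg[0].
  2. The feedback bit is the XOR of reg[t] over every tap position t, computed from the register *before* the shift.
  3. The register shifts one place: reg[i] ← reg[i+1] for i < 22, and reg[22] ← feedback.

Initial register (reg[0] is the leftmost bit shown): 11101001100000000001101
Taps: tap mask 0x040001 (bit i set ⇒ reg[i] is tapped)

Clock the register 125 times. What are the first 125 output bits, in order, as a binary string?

11101001100000000001101100001011010110101110000100011110010001111111110111010010000111110000001110111001111100011000101100101

step | reg (before) | out | fb
   0 | 11101001100000000001101 | 1 | 1
   1 | 11010011000000000011011 | 1 | 0
   2 | 10100110000000000110110 | 1 | 0
   3 | 01001100000000001101100 | 0 | 0
   4 | 10011000000000011011000 | 1 | 0
   5 | 00110000000000110110000 | 0 | 1
   6 | 01100000000001101100001 | 0 | 0
   7 | 11000000000011011000010 | 1 | 1
   8 | 10000000000110110000101 | 1 | 1
   9 | 00000000001101100001011 | 0 | 0
  10 | 00000000011011000010110 | 0 | 1
  11 | 00000000110110000101101 | 0 | 0
  12 | 00000001101100001011010 | 0 | 1
  13 | 00000011011000010110101 | 0 | 1
  14 | 00000110110000101101011 | 0 | 0
  15 | 00001101100001011010110 | 0 | 1
  16 | 00011011000010110101101 | 0 | 0
  17 | 00110110000101101011010 | 0 | 1
  18 | 01101100001011010110101 | 0 | 1
  19 | 11011000010110101101011 | 1 | 1
  20 | 10110000101101011010111 | 1 | 0
  21 | 01100001011010110101110 | 0 | 0
  22 | 11000010110101101011100 | 1 | 0
  23 | 10000101101011010111000 | 1 | 0
  24 | 00001011010110101110000 | 0 | 1
  25 | 00010110101101011100001 | 0 | 0
  26 | 00101101011010111000010 | 0 | 0
  27 | 01011010110101110000100 | 0 | 0
  28 | 10110101101011100001000 | 1 | 1
  29 | 01101011010111000010001 | 0 | 1
  30 | 11010110101110000100011 | 1 | 1
  31 | 10101101011100001000111 | 1 | 1
  32 | 01011010111000010001111 | 0 | 0
  33 | 10110101110000100011110 | 1 | 0
  34 | 01101011100001000111100 | 0 | 1
  35 | 11010111000010001111001 | 1 | 0
  36 | 10101110000100011110010 | 1 | 0
  37 | 01011100001000111100100 | 0 | 0
  38 | 10111000010001111001000 | 1 | 1
  39 | 01110000100011110010001 | 0 | 1
  40 | 11100001000111100100011 | 1 | 1
  41 | 11000010001111001000111 | 1 | 1
  42 | 10000100011110010001111 | 1 | 1
  43 | 00001000111100100011111 | 0 | 1
  44 | 00010001111001000111111 | 0 | 1
  45 | 00100011110010001111111 | 0 | 1
  46 | 01000111100100011111111 | 0 | 1
  47 | 10001111001000111111111 | 1 | 0
  48 | 00011110010001111111110 | 0 | 1
  49 | 00111100100011111111101 | 0 | 1
  50 | 01111001000111111111011 | 0 | 1
  51 | 11110010001111111110111 | 1 | 0
  52 | 11100100011111111101110 | 1 | 1
  53 | 11001000111111111011101 | 1 | 0
  54 | 10010001111111110111010 | 1 | 0
  55 | 00100011111111101110100 | 0 | 1
  56 | 01000111111111011101001 | 0 | 0
  57 | 10001111111110111010010 | 1 | 0
  58 | 00011111111101110100100 | 0 | 0
  59 | 00111111111011101001000 | 0 | 0
  60 | 01111111110111010010000 | 0 | 1
  61 | 11111111101110100100001 | 1 | 1
  62 | 11111111011101001000011 | 1 | 1
  63 | 11111110111010010000111 | 1 | 1
  64 | 11111101110100100001111 | 1 | 1
  65 | 11111011101001000011111 | 1 | 0
  66 | 11110111010010000111110 | 1 | 0
  67 | 11101110100100001111100 | 1 | 0
  68 | 11011101001000011111000 | 1 | 0
  69 | 10111010010000111110000 | 1 | 0
  70 | 01110100100001111100000 | 0 | 0
  71 | 11101001000011111000000 | 1 | 1
  72 | 11010010000111110000001 | 1 | 1
  73 | 10100100001111100000011 | 1 | 1
  74 | 01001000011111000000111 | 0 | 0
  75 | 10010000111110000001110 | 1 | 1
  76 | 00100001111100000011101 | 0 | 1
  77 | 01000011111000000111011 | 0 | 1
  78 | 10000111110000001110111 | 1 | 0
  79 | 00001111100000011101110 | 0 | 0
  80 | 00011111000000111011100 | 0 | 1
  81 | 00111110000001110111001 | 0 | 1
  82 | 01111100000011101110011 | 0 | 1
  83 | 11111000000111011100111 | 1 | 1
  84 | 11110000001110111001111 | 1 | 1
  85 | 11100000011101110011111 | 1 | 0
  86 | 11000000111011100111110 | 1 | 0
  87 | 10000001110111001111100 | 1 | 0
  88 | 00000011101110011111000 | 0 | 1
  89 | 00000111011100111110001 | 0 | 1
  90 | 00001110111001111100011 | 0 | 0
  91 | 00011101110011111000110 | 0 | 0
  92 | 00111011100111110001100 | 0 | 0
  93 | 01110111001111100011000 | 0 | 1
  94 | 11101110011111000110001 | 1 | 0
  95 | 11011100111110001100010 | 1 | 1
  96 | 10111001111100011000101 | 1 | 1
  97 | 01110011111000110001011 | 0 | 0
  98 | 11100111110001100010110 | 1 | 0
  99 | 11001111100011000101100 | 1 | 1
 100 | 10011111000110001011001 | 1 | 0
 101 | 00111110001100010110010 | 0 | 1
 102 | 01111100011000101100101 | 0 | 0
 103 | 11111000110001011001010 | 1 | 1
 104 | 11110001100010110010101 | 1 | 0
 105 | 11100011000101100101010 | 1 | 1
 106 | 11000110001011001010101 | 1 | 0
 107 | 10001100010110010101010 | 1 | 1
 108 | 00011000101100101010101 | 0 | 1
 109 | 00110001011001010101011 | 0 | 0
 110 | 01100010110010101010110 | 0 | 1
 111 | 11000101100101010101101 | 1 | 1
 112 | 10001011001010101011011 | 1 | 0
 113 | 00010110010101010110110 | 0 | 1
 114 | 00101100101010101101101 | 0 | 0
 115 | 01011001010101011011010 | 0 | 1
 116 | 10110010101010110110101 | 1 | 0
 117 | 01100101010101101101010 | 0 | 0
 118 | 11001010101011011010100 | 1 | 0
 119 | 10010101010110110101000 | 1 | 1
 120 | 00101010101101101010001 | 0 | 1
 121 | 01010101011011010100011 | 0 | 0
 122 | 10101010110110101000110 | 1 | 1
 123 | 01010101101101010001101 | 0 | 0
 124 | 10101011011010100011010 | 1 | 0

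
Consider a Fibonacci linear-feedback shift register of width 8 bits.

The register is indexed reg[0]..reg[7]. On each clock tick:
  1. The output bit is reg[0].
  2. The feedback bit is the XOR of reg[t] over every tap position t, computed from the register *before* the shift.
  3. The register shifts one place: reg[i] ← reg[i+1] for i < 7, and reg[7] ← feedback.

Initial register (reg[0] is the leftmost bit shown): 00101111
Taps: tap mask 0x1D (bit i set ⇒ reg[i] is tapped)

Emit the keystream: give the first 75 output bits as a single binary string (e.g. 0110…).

tick  register→output (feedback)
  0  00101111→0 (0)
  1  01011110→0 (0)
  2  10111100→1 (0)
  3  01111000→0 (1)
  4  11110001→1 (1)
  5  11100011→1 (0)
  6  11000110→1 (1)
  7  10001101→1 (0)
  8  00011010→0 (0)
  9  00110100→0 (0)
 10  01101000→0 (0)
 11  11010000→1 (0)
 12  10100000→1 (0)
 13  01000000→0 (0)
 14  10000000→1 (1)
 15  00000001→0 (0)
 16  00000010→0 (0)
 17  00000100→0 (0)
 18  00001000→0 (1)
 19  00010001→0 (1)
 20  00100011→0 (1)
 21  01000111→0 (0)
 22  10001110→1 (0)
 23  00011100→0 (0)
 24  00111000→0 (1)
 25  01110001→0 (0)
 26  11100010→1 (0)
 27  11000100→1 (1)
 28  10001001→1 (0)
 29  00010010→0 (1)
 30  00100101→0 (1)
 31  01001011→0 (1)
 32  10010111→1 (0)
 33  00101110→0 (0)
 34  01011100→0 (0)
 35  10111000→1 (0)
 36  01110000→0 (0)
 37  11100000→1 (0)
 38  11000000→1 (1)
 39  10000001→1 (1)
 40  00000011→0 (0)
 41  00000110→0 (0)
 42  00001100→0 (1)
 43  00011001→0 (0)
 44  00110010→0 (0)
 45  01100100→0 (1)
 46  11001001→1 (0)
 47  10010010→1 (0)
 48  00100100→0 (1)
 49  01001001→0 (1)
 50  10010011→1 (0)
 51  00100110→0 (1)
 52  01001101→0 (1)
 53  10011011→1 (1)
 54  00110111→0 (0)
 55  01101110→0 (0)
 56  11011100→1 (1)
 57  10111001→1 (0)
 58  01110010→0 (0)
 59  11100100→1 (0)
 60  11001000→1 (0)
 61  10010000→1 (0)
 62  00100000→0 (1)
 63  01000001→0 (0)
 64  10000010→1 (1)
 65  00000101→0 (0)
 66  00001010→0 (1)
 67  00010101→0 (1)
 68  00101011→0 (0)
 69  01010110→0 (1)
 70  10101101→1 (1)
 71  01011011→0 (0)
 72  10110110→1 (1)
 73  01101101→0 (0)
 74  11011010→1 (1)

001011110001101000000010001110001001011100000011001001001101110010000010101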